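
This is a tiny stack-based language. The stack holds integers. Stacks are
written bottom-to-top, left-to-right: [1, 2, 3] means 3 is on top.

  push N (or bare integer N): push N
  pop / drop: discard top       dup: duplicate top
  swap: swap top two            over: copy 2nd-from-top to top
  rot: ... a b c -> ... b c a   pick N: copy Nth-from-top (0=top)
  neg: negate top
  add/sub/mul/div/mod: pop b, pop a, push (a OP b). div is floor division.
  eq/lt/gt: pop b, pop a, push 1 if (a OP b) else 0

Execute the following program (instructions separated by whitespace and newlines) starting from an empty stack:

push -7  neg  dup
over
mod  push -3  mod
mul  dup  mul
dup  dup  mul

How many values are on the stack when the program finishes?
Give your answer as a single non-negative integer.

After 'push -7': stack = [-7] (depth 1)
After 'neg': stack = [7] (depth 1)
After 'dup': stack = [7, 7] (depth 2)
After 'over': stack = [7, 7, 7] (depth 3)
After 'mod': stack = [7, 0] (depth 2)
After 'push -3': stack = [7, 0, -3] (depth 3)
After 'mod': stack = [7, 0] (depth 2)
After 'mul': stack = [0] (depth 1)
After 'dup': stack = [0, 0] (depth 2)
After 'mul': stack = [0] (depth 1)
After 'dup': stack = [0, 0] (depth 2)
After 'dup': stack = [0, 0, 0] (depth 3)
After 'mul': stack = [0, 0] (depth 2)

Answer: 2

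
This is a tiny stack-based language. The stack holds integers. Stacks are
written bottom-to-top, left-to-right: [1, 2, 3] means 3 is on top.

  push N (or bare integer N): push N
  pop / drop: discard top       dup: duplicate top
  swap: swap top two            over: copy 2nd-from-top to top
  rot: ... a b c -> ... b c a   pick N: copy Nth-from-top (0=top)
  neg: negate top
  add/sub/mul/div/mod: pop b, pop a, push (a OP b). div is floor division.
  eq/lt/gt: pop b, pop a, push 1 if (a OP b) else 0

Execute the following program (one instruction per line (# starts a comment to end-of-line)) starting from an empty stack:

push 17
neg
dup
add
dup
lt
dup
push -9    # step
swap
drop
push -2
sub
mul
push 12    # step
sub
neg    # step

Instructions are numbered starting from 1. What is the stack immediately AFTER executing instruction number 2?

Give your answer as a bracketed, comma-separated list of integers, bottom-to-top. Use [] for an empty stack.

Step 1 ('push 17'): [17]
Step 2 ('neg'): [-17]

Answer: [-17]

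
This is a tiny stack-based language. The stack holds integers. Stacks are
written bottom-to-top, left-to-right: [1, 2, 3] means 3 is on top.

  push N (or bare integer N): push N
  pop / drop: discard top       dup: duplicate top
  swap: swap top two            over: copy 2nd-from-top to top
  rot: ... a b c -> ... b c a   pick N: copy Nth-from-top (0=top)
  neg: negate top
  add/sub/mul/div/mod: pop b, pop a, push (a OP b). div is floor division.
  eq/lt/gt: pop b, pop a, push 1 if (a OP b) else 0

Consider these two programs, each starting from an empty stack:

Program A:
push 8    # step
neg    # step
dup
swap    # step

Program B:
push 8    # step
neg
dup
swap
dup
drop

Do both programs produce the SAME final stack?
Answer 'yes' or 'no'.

Program A trace:
  After 'push 8': [8]
  After 'neg': [-8]
  After 'dup': [-8, -8]
  After 'swap': [-8, -8]
Program A final stack: [-8, -8]

Program B trace:
  After 'push 8': [8]
  After 'neg': [-8]
  After 'dup': [-8, -8]
  After 'swap': [-8, -8]
  After 'dup': [-8, -8, -8]
  After 'drop': [-8, -8]
Program B final stack: [-8, -8]
Same: yes

Answer: yes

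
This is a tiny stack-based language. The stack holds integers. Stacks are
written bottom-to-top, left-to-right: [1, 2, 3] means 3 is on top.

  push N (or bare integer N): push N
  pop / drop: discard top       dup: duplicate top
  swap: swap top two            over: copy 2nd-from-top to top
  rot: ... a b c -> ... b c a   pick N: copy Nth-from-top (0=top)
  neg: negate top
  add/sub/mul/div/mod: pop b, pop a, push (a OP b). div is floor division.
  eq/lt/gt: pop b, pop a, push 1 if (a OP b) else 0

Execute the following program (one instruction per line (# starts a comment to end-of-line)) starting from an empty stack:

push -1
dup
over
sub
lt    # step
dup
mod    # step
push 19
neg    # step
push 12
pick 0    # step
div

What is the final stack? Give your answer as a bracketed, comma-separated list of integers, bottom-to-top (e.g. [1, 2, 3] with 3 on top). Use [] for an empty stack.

Answer: [0, -19, 1]

Derivation:
After 'push -1': [-1]
After 'dup': [-1, -1]
After 'over': [-1, -1, -1]
After 'sub': [-1, 0]
After 'lt': [1]
After 'dup': [1, 1]
After 'mod': [0]
After 'push 19': [0, 19]
After 'neg': [0, -19]
After 'push 12': [0, -19, 12]
After 'pick 0': [0, -19, 12, 12]
After 'div': [0, -19, 1]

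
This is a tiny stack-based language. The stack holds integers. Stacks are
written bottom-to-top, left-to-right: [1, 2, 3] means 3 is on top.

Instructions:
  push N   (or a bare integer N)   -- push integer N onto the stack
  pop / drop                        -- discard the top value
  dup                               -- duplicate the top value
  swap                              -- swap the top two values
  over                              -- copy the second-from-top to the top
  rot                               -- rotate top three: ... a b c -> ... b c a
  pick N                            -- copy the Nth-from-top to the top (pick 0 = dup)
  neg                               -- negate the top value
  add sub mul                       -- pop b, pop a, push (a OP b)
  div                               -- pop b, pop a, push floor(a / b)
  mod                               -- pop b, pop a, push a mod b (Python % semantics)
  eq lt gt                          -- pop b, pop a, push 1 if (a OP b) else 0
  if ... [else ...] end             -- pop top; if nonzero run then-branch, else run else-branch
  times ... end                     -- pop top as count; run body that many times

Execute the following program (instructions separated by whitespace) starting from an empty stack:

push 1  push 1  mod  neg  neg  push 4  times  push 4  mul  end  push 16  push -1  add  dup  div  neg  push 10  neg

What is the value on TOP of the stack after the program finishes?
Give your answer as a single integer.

After 'push 1': [1]
After 'push 1': [1, 1]
After 'mod': [0]
After 'neg': [0]
After 'neg': [0]
After 'push 4': [0, 4]
After 'times': [0]
After 'push 4': [0, 4]
After 'mul': [0]
After 'push 4': [0, 4]
  ...
After 'push 4': [0, 4]
After 'mul': [0]
After 'push 16': [0, 16]
After 'push -1': [0, 16, -1]
After 'add': [0, 15]
After 'dup': [0, 15, 15]
After 'div': [0, 1]
After 'neg': [0, -1]
After 'push 10': [0, -1, 10]
After 'neg': [0, -1, -10]

Answer: -10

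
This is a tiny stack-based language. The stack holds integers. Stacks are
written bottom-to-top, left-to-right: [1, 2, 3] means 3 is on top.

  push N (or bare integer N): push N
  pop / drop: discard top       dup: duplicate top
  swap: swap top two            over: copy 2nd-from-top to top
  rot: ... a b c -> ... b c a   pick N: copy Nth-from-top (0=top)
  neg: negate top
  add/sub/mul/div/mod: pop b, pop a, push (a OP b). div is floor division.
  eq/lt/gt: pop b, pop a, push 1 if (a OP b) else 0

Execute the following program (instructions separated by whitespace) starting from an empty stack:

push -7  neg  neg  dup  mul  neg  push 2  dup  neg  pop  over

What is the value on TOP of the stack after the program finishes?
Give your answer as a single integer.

After 'push -7': [-7]
After 'neg': [7]
After 'neg': [-7]
After 'dup': [-7, -7]
After 'mul': [49]
After 'neg': [-49]
After 'push 2': [-49, 2]
After 'dup': [-49, 2, 2]
After 'neg': [-49, 2, -2]
After 'pop': [-49, 2]
After 'over': [-49, 2, -49]

Answer: -49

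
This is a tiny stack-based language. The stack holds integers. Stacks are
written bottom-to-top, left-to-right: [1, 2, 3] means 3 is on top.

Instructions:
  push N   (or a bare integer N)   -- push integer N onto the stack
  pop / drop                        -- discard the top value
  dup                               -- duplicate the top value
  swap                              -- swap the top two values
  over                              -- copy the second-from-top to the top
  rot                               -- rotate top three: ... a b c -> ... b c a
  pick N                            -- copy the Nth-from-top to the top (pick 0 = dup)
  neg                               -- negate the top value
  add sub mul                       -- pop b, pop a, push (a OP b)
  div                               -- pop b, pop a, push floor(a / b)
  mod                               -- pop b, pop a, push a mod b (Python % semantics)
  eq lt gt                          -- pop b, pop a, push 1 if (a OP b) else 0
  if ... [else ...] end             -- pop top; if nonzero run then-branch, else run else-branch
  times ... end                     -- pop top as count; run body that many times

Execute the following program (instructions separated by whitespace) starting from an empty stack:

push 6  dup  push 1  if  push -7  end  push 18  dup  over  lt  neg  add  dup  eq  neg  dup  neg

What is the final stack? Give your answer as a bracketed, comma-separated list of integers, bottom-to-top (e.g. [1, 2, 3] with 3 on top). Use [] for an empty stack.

After 'push 6': [6]
After 'dup': [6, 6]
After 'push 1': [6, 6, 1]
After 'if': [6, 6]
After 'push -7': [6, 6, -7]
After 'push 18': [6, 6, -7, 18]
After 'dup': [6, 6, -7, 18, 18]
After 'over': [6, 6, -7, 18, 18, 18]
After 'lt': [6, 6, -7, 18, 0]
After 'neg': [6, 6, -7, 18, 0]
After 'add': [6, 6, -7, 18]
After 'dup': [6, 6, -7, 18, 18]
After 'eq': [6, 6, -7, 1]
After 'neg': [6, 6, -7, -1]
After 'dup': [6, 6, -7, -1, -1]
After 'neg': [6, 6, -7, -1, 1]

Answer: [6, 6, -7, -1, 1]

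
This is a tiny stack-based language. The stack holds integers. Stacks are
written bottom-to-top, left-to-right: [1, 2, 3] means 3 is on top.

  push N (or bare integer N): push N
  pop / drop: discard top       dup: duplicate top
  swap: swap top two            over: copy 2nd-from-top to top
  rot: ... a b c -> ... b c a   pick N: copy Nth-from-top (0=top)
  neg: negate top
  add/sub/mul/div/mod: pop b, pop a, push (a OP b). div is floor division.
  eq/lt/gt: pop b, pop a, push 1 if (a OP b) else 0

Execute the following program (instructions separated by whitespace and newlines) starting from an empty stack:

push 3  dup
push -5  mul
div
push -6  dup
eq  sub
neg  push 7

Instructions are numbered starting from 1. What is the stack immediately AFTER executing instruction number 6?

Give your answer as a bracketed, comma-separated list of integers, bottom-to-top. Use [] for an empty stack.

Step 1 ('push 3'): [3]
Step 2 ('dup'): [3, 3]
Step 3 ('push -5'): [3, 3, -5]
Step 4 ('mul'): [3, -15]
Step 5 ('div'): [-1]
Step 6 ('push -6'): [-1, -6]

Answer: [-1, -6]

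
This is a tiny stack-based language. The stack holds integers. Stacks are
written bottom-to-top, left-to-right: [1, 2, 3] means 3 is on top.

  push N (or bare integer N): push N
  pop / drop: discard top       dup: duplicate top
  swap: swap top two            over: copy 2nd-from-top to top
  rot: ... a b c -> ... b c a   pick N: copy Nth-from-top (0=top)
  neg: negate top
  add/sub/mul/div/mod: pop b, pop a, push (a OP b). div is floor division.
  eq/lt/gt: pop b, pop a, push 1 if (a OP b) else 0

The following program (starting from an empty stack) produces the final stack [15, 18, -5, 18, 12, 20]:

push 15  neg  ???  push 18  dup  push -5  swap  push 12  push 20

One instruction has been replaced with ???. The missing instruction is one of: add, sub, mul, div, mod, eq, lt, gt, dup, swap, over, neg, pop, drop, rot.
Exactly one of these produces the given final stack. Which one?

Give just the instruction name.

Stack before ???: [-15]
Stack after ???:  [15]
The instruction that transforms [-15] -> [15] is: neg

Answer: neg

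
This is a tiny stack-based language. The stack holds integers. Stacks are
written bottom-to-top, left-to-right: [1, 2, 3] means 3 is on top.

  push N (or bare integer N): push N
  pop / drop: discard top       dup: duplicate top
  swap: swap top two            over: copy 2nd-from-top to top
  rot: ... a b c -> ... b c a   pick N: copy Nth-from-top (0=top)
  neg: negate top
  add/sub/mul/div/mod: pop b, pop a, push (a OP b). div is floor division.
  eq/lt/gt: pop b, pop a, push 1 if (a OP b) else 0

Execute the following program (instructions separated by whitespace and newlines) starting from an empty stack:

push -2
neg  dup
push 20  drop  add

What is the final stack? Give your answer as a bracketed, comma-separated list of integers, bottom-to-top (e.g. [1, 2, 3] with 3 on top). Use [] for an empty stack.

After 'push -2': [-2]
After 'neg': [2]
After 'dup': [2, 2]
After 'push 20': [2, 2, 20]
After 'drop': [2, 2]
After 'add': [4]

Answer: [4]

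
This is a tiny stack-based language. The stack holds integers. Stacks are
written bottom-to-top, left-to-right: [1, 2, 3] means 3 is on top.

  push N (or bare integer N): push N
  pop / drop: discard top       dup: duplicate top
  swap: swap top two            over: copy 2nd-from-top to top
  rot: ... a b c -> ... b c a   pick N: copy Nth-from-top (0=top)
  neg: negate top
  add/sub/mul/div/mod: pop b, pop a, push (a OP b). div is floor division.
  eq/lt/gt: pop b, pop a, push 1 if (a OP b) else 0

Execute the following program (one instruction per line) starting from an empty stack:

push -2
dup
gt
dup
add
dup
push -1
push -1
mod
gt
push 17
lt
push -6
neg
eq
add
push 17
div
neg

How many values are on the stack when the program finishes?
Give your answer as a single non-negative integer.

Answer: 1

Derivation:
After 'push -2': stack = [-2] (depth 1)
After 'dup': stack = [-2, -2] (depth 2)
After 'gt': stack = [0] (depth 1)
After 'dup': stack = [0, 0] (depth 2)
After 'add': stack = [0] (depth 1)
After 'dup': stack = [0, 0] (depth 2)
After 'push -1': stack = [0, 0, -1] (depth 3)
After 'push -1': stack = [0, 0, -1, -1] (depth 4)
After 'mod': stack = [0, 0, 0] (depth 3)
After 'gt': stack = [0, 0] (depth 2)
After 'push 17': stack = [0, 0, 17] (depth 3)
After 'lt': stack = [0, 1] (depth 2)
After 'push -6': stack = [0, 1, -6] (depth 3)
After 'neg': stack = [0, 1, 6] (depth 3)
After 'eq': stack = [0, 0] (depth 2)
After 'add': stack = [0] (depth 1)
After 'push 17': stack = [0, 17] (depth 2)
After 'div': stack = [0] (depth 1)
After 'neg': stack = [0] (depth 1)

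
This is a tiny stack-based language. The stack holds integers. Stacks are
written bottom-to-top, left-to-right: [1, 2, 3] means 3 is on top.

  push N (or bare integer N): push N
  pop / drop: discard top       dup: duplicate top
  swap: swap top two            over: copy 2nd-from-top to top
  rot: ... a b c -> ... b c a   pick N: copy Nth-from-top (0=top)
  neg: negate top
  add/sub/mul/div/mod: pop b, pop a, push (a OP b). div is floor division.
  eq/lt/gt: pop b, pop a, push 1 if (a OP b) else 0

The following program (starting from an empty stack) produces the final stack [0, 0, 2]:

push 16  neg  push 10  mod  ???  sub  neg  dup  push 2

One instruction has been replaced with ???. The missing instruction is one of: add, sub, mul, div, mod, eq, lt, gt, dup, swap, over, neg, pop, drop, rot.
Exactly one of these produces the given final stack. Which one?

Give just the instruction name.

Answer: dup

Derivation:
Stack before ???: [4]
Stack after ???:  [4, 4]
The instruction that transforms [4] -> [4, 4] is: dup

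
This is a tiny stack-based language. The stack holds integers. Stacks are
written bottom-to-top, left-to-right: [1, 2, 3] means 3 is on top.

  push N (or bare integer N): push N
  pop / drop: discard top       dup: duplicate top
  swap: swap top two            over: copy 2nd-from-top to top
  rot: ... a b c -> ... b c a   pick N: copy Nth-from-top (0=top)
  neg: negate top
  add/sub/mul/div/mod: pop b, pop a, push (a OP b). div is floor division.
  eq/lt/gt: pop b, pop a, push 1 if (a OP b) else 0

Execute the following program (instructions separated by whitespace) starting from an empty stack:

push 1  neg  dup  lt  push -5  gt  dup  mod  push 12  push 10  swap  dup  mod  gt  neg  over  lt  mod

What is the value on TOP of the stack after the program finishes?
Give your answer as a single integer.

Answer: 0

Derivation:
After 'push 1': [1]
After 'neg': [-1]
After 'dup': [-1, -1]
After 'lt': [0]
After 'push -5': [0, -5]
After 'gt': [1]
After 'dup': [1, 1]
After 'mod': [0]
After 'push 12': [0, 12]
After 'push 10': [0, 12, 10]
After 'swap': [0, 10, 12]
After 'dup': [0, 10, 12, 12]
After 'mod': [0, 10, 0]
After 'gt': [0, 1]
After 'neg': [0, -1]
After 'over': [0, -1, 0]
After 'lt': [0, 1]
After 'mod': [0]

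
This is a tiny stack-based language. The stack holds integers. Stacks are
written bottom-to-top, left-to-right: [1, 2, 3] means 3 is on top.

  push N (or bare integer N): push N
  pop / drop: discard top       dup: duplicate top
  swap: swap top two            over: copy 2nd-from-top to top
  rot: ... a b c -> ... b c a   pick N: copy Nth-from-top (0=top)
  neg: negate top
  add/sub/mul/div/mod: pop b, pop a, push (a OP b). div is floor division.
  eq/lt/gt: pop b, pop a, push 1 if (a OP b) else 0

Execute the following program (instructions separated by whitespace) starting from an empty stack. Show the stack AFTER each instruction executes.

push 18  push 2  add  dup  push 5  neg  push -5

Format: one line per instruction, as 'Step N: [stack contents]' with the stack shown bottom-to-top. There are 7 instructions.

Step 1: [18]
Step 2: [18, 2]
Step 3: [20]
Step 4: [20, 20]
Step 5: [20, 20, 5]
Step 6: [20, 20, -5]
Step 7: [20, 20, -5, -5]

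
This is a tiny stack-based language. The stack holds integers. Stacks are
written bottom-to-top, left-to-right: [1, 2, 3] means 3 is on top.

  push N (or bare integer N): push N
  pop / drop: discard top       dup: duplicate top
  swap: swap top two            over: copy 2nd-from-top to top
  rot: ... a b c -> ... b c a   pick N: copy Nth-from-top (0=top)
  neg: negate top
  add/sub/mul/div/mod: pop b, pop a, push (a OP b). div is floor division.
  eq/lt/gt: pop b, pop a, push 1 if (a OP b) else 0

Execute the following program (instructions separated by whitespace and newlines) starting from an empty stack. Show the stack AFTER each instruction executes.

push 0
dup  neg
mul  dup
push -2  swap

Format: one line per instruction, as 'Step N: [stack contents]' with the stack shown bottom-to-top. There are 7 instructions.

Step 1: [0]
Step 2: [0, 0]
Step 3: [0, 0]
Step 4: [0]
Step 5: [0, 0]
Step 6: [0, 0, -2]
Step 7: [0, -2, 0]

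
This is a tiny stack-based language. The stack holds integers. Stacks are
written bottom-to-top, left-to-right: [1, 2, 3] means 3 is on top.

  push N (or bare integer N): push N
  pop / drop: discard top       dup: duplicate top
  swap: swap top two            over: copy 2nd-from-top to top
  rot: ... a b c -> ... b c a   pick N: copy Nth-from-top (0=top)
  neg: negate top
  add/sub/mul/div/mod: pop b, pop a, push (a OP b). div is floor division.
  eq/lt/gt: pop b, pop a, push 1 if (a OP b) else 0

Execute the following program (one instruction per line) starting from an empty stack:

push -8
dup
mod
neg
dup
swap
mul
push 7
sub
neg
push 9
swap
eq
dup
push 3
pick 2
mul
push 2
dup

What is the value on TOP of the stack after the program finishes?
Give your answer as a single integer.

Answer: 2

Derivation:
After 'push -8': [-8]
After 'dup': [-8, -8]
After 'mod': [0]
After 'neg': [0]
After 'dup': [0, 0]
After 'swap': [0, 0]
After 'mul': [0]
After 'push 7': [0, 7]
After 'sub': [-7]
After 'neg': [7]
After 'push 9': [7, 9]
After 'swap': [9, 7]
After 'eq': [0]
After 'dup': [0, 0]
After 'push 3': [0, 0, 3]
After 'pick 2': [0, 0, 3, 0]
After 'mul': [0, 0, 0]
After 'push 2': [0, 0, 0, 2]
After 'dup': [0, 0, 0, 2, 2]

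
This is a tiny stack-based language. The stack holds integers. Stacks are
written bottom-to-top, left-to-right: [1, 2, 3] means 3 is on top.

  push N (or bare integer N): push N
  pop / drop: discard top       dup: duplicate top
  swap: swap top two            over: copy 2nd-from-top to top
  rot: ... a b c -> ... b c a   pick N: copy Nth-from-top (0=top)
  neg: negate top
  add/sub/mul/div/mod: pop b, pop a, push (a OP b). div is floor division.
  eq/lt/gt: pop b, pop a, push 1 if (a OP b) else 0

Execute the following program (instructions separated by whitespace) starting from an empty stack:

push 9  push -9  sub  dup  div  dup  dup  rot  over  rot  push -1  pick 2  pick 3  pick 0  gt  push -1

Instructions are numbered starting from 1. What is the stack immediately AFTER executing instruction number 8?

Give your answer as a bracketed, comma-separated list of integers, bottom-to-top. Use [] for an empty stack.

Answer: [1, 1, 1]

Derivation:
Step 1 ('push 9'): [9]
Step 2 ('push -9'): [9, -9]
Step 3 ('sub'): [18]
Step 4 ('dup'): [18, 18]
Step 5 ('div'): [1]
Step 6 ('dup'): [1, 1]
Step 7 ('dup'): [1, 1, 1]
Step 8 ('rot'): [1, 1, 1]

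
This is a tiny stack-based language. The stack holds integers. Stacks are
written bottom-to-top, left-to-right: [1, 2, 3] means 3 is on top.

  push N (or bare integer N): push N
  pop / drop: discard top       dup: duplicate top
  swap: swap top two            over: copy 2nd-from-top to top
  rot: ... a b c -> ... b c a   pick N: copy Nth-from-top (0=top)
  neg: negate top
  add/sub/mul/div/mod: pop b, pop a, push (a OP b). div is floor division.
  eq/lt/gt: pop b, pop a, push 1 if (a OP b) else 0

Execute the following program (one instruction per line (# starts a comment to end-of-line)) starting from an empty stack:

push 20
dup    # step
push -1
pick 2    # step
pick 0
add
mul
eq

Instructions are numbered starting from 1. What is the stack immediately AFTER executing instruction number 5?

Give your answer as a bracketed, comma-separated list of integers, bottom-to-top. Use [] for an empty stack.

Step 1 ('push 20'): [20]
Step 2 ('dup'): [20, 20]
Step 3 ('push -1'): [20, 20, -1]
Step 4 ('pick 2'): [20, 20, -1, 20]
Step 5 ('pick 0'): [20, 20, -1, 20, 20]

Answer: [20, 20, -1, 20, 20]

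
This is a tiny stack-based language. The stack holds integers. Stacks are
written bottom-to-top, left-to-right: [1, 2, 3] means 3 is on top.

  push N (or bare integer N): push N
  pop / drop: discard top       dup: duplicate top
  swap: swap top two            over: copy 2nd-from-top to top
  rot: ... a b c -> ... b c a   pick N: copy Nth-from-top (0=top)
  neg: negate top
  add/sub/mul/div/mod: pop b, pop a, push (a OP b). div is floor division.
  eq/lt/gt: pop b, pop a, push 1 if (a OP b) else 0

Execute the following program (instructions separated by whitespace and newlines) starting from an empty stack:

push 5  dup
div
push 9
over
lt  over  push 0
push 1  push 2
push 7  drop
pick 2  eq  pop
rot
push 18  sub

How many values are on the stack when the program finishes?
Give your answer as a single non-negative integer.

After 'push 5': stack = [5] (depth 1)
After 'dup': stack = [5, 5] (depth 2)
After 'div': stack = [1] (depth 1)
After 'push 9': stack = [1, 9] (depth 2)
After 'over': stack = [1, 9, 1] (depth 3)
After 'lt': stack = [1, 0] (depth 2)
After 'over': stack = [1, 0, 1] (depth 3)
After 'push 0': stack = [1, 0, 1, 0] (depth 4)
After 'push 1': stack = [1, 0, 1, 0, 1] (depth 5)
After 'push 2': stack = [1, 0, 1, 0, 1, 2] (depth 6)
After 'push 7': stack = [1, 0, 1, 0, 1, 2, 7] (depth 7)
After 'drop': stack = [1, 0, 1, 0, 1, 2] (depth 6)
After 'pick 2': stack = [1, 0, 1, 0, 1, 2, 0] (depth 7)
After 'eq': stack = [1, 0, 1, 0, 1, 0] (depth 6)
After 'pop': stack = [1, 0, 1, 0, 1] (depth 5)
After 'rot': stack = [1, 0, 0, 1, 1] (depth 5)
After 'push 18': stack = [1, 0, 0, 1, 1, 18] (depth 6)
After 'sub': stack = [1, 0, 0, 1, -17] (depth 5)

Answer: 5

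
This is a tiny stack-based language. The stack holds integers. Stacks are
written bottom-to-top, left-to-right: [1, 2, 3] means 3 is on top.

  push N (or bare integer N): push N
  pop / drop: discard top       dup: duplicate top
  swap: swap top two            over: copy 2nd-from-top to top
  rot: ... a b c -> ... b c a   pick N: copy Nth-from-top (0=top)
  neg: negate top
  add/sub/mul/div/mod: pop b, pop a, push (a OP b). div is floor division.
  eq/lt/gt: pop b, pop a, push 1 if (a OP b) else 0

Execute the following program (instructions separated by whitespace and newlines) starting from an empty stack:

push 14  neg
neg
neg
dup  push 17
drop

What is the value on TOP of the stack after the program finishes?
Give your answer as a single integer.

After 'push 14': [14]
After 'neg': [-14]
After 'neg': [14]
After 'neg': [-14]
After 'dup': [-14, -14]
After 'push 17': [-14, -14, 17]
After 'drop': [-14, -14]

Answer: -14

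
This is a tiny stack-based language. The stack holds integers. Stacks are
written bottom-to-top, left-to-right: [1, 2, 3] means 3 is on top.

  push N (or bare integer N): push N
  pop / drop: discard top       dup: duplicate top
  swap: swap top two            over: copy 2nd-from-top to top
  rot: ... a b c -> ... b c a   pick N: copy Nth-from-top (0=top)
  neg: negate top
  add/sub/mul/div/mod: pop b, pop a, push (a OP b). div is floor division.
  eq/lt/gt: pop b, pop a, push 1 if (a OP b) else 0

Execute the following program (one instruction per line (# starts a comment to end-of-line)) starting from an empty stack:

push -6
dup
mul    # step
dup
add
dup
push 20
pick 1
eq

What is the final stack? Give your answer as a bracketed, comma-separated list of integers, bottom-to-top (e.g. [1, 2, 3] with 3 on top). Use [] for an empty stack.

After 'push -6': [-6]
After 'dup': [-6, -6]
After 'mul': [36]
After 'dup': [36, 36]
After 'add': [72]
After 'dup': [72, 72]
After 'push 20': [72, 72, 20]
After 'pick 1': [72, 72, 20, 72]
After 'eq': [72, 72, 0]

Answer: [72, 72, 0]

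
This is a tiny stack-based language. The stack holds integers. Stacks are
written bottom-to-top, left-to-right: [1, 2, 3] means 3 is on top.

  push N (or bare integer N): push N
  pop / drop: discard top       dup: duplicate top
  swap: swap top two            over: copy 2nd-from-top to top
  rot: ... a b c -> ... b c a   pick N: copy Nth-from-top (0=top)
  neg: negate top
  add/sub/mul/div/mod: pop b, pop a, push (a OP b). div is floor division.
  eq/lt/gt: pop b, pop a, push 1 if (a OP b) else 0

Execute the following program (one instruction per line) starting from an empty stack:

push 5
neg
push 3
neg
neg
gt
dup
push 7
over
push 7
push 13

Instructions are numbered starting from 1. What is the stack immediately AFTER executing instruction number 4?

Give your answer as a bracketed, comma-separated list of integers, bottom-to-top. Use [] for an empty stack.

Answer: [-5, -3]

Derivation:
Step 1 ('push 5'): [5]
Step 2 ('neg'): [-5]
Step 3 ('push 3'): [-5, 3]
Step 4 ('neg'): [-5, -3]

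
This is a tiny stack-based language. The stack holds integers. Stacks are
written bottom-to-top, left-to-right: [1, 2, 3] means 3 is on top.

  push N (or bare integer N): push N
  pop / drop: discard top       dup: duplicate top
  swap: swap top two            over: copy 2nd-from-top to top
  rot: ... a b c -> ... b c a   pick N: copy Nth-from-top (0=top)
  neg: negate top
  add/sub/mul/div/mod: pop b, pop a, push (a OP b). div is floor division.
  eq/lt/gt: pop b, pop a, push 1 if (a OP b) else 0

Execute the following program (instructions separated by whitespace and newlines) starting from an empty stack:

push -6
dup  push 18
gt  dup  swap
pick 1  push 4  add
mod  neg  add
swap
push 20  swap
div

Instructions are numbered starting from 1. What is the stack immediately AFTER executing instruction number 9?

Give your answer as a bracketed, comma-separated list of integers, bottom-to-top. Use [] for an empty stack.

Step 1 ('push -6'): [-6]
Step 2 ('dup'): [-6, -6]
Step 3 ('push 18'): [-6, -6, 18]
Step 4 ('gt'): [-6, 0]
Step 5 ('dup'): [-6, 0, 0]
Step 6 ('swap'): [-6, 0, 0]
Step 7 ('pick 1'): [-6, 0, 0, 0]
Step 8 ('push 4'): [-6, 0, 0, 0, 4]
Step 9 ('add'): [-6, 0, 0, 4]

Answer: [-6, 0, 0, 4]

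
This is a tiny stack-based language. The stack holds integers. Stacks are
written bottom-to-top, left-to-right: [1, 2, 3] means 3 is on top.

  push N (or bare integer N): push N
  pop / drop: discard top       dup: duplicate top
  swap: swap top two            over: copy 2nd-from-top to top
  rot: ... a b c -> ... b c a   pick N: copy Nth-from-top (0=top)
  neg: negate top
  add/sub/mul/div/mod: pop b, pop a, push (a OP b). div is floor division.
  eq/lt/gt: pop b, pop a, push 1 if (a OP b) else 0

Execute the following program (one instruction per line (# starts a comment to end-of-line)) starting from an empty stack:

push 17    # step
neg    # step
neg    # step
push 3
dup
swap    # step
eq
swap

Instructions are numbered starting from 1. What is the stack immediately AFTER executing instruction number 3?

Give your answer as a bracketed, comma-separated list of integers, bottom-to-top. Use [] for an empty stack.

Answer: [17]

Derivation:
Step 1 ('push 17'): [17]
Step 2 ('neg'): [-17]
Step 3 ('neg'): [17]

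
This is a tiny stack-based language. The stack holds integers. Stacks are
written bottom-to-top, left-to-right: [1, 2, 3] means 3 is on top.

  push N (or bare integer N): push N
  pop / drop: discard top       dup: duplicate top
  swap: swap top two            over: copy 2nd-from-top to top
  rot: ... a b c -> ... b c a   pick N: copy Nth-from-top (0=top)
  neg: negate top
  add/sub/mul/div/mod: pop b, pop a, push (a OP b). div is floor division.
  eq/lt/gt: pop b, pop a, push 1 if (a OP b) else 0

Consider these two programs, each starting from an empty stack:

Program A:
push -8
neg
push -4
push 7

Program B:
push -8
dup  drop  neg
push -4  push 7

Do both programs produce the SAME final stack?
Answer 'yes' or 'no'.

Program A trace:
  After 'push -8': [-8]
  After 'neg': [8]
  After 'push -4': [8, -4]
  After 'push 7': [8, -4, 7]
Program A final stack: [8, -4, 7]

Program B trace:
  After 'push -8': [-8]
  After 'dup': [-8, -8]
  After 'drop': [-8]
  After 'neg': [8]
  After 'push -4': [8, -4]
  After 'push 7': [8, -4, 7]
Program B final stack: [8, -4, 7]
Same: yes

Answer: yes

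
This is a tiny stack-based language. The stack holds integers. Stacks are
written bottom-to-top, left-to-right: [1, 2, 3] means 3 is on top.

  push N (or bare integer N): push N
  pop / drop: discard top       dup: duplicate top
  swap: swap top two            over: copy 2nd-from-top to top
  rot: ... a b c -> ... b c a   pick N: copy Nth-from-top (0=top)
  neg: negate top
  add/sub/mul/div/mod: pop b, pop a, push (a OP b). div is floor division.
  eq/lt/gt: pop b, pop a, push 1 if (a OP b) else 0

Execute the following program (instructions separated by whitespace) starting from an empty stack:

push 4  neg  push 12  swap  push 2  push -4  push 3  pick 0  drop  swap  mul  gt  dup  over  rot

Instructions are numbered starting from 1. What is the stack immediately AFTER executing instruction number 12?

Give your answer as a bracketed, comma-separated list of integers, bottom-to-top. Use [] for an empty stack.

Answer: [12, -4, 1]

Derivation:
Step 1 ('push 4'): [4]
Step 2 ('neg'): [-4]
Step 3 ('push 12'): [-4, 12]
Step 4 ('swap'): [12, -4]
Step 5 ('push 2'): [12, -4, 2]
Step 6 ('push -4'): [12, -4, 2, -4]
Step 7 ('push 3'): [12, -4, 2, -4, 3]
Step 8 ('pick 0'): [12, -4, 2, -4, 3, 3]
Step 9 ('drop'): [12, -4, 2, -4, 3]
Step 10 ('swap'): [12, -4, 2, 3, -4]
Step 11 ('mul'): [12, -4, 2, -12]
Step 12 ('gt'): [12, -4, 1]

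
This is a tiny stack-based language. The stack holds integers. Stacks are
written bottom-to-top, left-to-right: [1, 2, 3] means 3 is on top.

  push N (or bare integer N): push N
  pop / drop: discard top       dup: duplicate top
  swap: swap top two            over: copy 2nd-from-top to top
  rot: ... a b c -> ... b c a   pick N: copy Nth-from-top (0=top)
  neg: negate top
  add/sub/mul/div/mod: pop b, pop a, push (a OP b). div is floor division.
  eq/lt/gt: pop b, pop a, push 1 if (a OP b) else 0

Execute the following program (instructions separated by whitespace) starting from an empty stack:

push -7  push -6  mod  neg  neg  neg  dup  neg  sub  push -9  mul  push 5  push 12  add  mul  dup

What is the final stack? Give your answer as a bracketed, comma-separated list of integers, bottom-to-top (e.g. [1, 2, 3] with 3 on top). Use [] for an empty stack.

Answer: [-306, -306]

Derivation:
After 'push -7': [-7]
After 'push -6': [-7, -6]
After 'mod': [-1]
After 'neg': [1]
After 'neg': [-1]
After 'neg': [1]
After 'dup': [1, 1]
After 'neg': [1, -1]
After 'sub': [2]
After 'push -9': [2, -9]
After 'mul': [-18]
After 'push 5': [-18, 5]
After 'push 12': [-18, 5, 12]
After 'add': [-18, 17]
After 'mul': [-306]
After 'dup': [-306, -306]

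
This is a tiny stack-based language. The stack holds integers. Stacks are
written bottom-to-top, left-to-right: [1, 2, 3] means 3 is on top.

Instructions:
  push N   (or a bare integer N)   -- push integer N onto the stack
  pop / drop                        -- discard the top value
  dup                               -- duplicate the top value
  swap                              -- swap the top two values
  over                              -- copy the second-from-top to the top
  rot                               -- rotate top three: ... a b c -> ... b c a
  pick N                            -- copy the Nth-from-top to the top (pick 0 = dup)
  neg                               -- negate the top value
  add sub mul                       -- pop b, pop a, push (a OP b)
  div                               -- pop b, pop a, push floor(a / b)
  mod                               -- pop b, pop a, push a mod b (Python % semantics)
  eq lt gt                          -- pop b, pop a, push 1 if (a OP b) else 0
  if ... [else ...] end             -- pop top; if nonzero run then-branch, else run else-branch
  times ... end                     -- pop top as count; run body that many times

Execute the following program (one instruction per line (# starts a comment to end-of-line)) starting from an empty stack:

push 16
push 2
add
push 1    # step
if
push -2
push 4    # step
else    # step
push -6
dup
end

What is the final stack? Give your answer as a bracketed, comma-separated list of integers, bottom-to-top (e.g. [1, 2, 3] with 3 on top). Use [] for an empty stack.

After 'push 16': [16]
After 'push 2': [16, 2]
After 'add': [18]
After 'push 1': [18, 1]
After 'if': [18]
After 'push -2': [18, -2]
After 'push 4': [18, -2, 4]

Answer: [18, -2, 4]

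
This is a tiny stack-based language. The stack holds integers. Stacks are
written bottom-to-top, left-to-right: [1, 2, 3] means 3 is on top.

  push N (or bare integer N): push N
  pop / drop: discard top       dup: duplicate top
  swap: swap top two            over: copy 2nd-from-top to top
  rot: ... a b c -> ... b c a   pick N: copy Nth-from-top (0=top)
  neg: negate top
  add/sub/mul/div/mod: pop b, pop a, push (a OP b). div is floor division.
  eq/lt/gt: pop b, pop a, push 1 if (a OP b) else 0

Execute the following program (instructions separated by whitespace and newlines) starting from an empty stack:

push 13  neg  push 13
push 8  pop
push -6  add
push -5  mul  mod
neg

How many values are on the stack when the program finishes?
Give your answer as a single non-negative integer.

Answer: 1

Derivation:
After 'push 13': stack = [13] (depth 1)
After 'neg': stack = [-13] (depth 1)
After 'push 13': stack = [-13, 13] (depth 2)
After 'push 8': stack = [-13, 13, 8] (depth 3)
After 'pop': stack = [-13, 13] (depth 2)
After 'push -6': stack = [-13, 13, -6] (depth 3)
After 'add': stack = [-13, 7] (depth 2)
After 'push -5': stack = [-13, 7, -5] (depth 3)
After 'mul': stack = [-13, -35] (depth 2)
After 'mod': stack = [-13] (depth 1)
After 'neg': stack = [13] (depth 1)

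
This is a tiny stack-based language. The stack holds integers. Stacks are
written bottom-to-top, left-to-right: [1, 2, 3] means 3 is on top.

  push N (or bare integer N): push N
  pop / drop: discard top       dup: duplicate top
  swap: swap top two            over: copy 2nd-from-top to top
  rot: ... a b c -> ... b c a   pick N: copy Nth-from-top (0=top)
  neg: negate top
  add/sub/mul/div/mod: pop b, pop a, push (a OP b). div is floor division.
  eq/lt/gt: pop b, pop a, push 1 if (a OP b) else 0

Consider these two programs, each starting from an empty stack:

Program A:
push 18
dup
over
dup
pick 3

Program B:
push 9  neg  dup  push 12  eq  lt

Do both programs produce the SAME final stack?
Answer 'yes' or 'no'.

Program A trace:
  After 'push 18': [18]
  After 'dup': [18, 18]
  After 'over': [18, 18, 18]
  After 'dup': [18, 18, 18, 18]
  After 'pick 3': [18, 18, 18, 18, 18]
Program A final stack: [18, 18, 18, 18, 18]

Program B trace:
  After 'push 9': [9]
  After 'neg': [-9]
  After 'dup': [-9, -9]
  After 'push 12': [-9, -9, 12]
  After 'eq': [-9, 0]
  After 'lt': [1]
Program B final stack: [1]
Same: no

Answer: no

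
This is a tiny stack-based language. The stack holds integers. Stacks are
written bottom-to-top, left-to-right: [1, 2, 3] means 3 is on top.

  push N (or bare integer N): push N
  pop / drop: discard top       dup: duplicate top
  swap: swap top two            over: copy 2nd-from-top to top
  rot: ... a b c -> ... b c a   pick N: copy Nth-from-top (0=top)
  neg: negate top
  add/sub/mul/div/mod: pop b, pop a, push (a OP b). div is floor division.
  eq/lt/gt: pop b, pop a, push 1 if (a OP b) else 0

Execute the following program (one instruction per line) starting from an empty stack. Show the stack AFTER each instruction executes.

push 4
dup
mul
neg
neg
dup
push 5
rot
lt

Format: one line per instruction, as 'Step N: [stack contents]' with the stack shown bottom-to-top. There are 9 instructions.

Step 1: [4]
Step 2: [4, 4]
Step 3: [16]
Step 4: [-16]
Step 5: [16]
Step 6: [16, 16]
Step 7: [16, 16, 5]
Step 8: [16, 5, 16]
Step 9: [16, 1]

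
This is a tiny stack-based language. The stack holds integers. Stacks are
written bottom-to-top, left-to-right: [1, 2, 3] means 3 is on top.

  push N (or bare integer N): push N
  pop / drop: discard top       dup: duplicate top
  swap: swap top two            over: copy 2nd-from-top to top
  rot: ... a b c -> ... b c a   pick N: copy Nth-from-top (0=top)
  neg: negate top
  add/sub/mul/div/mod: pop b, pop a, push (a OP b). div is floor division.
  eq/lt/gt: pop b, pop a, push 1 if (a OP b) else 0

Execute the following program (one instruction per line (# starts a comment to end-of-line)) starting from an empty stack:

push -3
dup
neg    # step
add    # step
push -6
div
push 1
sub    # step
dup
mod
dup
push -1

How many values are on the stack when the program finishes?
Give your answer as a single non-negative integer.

After 'push -3': stack = [-3] (depth 1)
After 'dup': stack = [-3, -3] (depth 2)
After 'neg': stack = [-3, 3] (depth 2)
After 'add': stack = [0] (depth 1)
After 'push -6': stack = [0, -6] (depth 2)
After 'div': stack = [0] (depth 1)
After 'push 1': stack = [0, 1] (depth 2)
After 'sub': stack = [-1] (depth 1)
After 'dup': stack = [-1, -1] (depth 2)
After 'mod': stack = [0] (depth 1)
After 'dup': stack = [0, 0] (depth 2)
After 'push -1': stack = [0, 0, -1] (depth 3)

Answer: 3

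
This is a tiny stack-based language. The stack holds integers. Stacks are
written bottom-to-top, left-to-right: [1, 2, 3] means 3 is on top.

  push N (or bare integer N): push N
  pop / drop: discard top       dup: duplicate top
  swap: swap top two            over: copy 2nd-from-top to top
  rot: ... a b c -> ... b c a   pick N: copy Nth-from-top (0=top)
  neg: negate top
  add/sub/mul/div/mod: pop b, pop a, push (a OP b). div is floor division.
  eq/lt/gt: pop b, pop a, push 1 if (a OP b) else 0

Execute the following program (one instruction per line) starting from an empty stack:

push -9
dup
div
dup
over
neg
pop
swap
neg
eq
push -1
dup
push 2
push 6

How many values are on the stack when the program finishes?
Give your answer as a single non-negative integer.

After 'push -9': stack = [-9] (depth 1)
After 'dup': stack = [-9, -9] (depth 2)
After 'div': stack = [1] (depth 1)
After 'dup': stack = [1, 1] (depth 2)
After 'over': stack = [1, 1, 1] (depth 3)
After 'neg': stack = [1, 1, -1] (depth 3)
After 'pop': stack = [1, 1] (depth 2)
After 'swap': stack = [1, 1] (depth 2)
After 'neg': stack = [1, -1] (depth 2)
After 'eq': stack = [0] (depth 1)
After 'push -1': stack = [0, -1] (depth 2)
After 'dup': stack = [0, -1, -1] (depth 3)
After 'push 2': stack = [0, -1, -1, 2] (depth 4)
After 'push 6': stack = [0, -1, -1, 2, 6] (depth 5)

Answer: 5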